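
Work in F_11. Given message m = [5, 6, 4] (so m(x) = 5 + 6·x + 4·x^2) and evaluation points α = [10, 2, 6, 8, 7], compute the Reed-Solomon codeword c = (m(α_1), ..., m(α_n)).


c = [3, 0, 9, 1, 1]

Message polynomial: m(x) = 5 + 6·x + 4·x^2 (mod 11).
For each evaluation point α_i, compute m(α_i) mod 11:
  α_1 = 10: Horner steps 4 → 2 → 3, so m(10) = 3.
  α_2 = 2: Horner steps 4 → 3 → 0, so m(2) = 0.
  α_3 = 6: Horner steps 4 → 8 → 9, so m(6) = 9.
  α_4 = 8: Horner steps 4 → 5 → 1, so m(8) = 1.
  α_5 = 7: Horner steps 4 → 1 → 1, so m(7) = 1.
Codeword c = [3, 0, 9, 1, 1] ∈ F_11^5.


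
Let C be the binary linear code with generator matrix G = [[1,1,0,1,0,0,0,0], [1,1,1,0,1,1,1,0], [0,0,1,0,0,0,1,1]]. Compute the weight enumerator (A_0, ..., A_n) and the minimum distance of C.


Weight distribution: A_0 = 1, A_3 = 2, A_4 = 1, A_5 = 2, A_6 = 2. Minimum distance d = 3.

Enumerate all 2^3 = 8 messages m ∈ F_2^3.
For each, compute codeword c = mG in F_2^8, then tally its weight.
  m = 000 → c = 00000000, weight = 0.
  m = 100 → c = 11010000, weight = 3.
  m = 010 → c = 11101110, weight = 6.
  m = 110 → c = 00111110, weight = 5.
  m = 001 → c = 00100011, weight = 3.
  m = 101 → c = 11110011, weight = 6.
  m = 011 → c = 11001101, weight = 5.
  m = 111 → c = 00011101, weight = 4.
Tally weights:
  weight 0: 1 codewords.
  weight 3: 2 codewords.
  weight 4: 1 codewords.
  weight 5: 2 codewords.
  weight 6: 2 codewords.
Minimum distance d = smallest w > 0 with A_w > 0 = 3.
Sanity: Σ A_w = 8 = 2^3 = 8 ✓.


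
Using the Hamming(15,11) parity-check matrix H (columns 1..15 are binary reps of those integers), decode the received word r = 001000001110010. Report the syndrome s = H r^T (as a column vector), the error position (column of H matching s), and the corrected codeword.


s = (0, 1, 0, 1)^T, error position = 5, corrected codeword c = 001010001110010

Compute s = H r^T mod 2 one row at a time:
  s_1 = 0 + 1 + 1 + 1 + 0 + 0 + 1 + 0 = 4 ≡ 0 (mod 2).
  s_2 = 0 + 0 + 0 + 0 + 0 + 0 + 1 + 0 = 1 ≡ 1 (mod 2).
  s_3 = 0 + 1 + 0 + 0 + 1 + 1 + 1 + 0 = 4 ≡ 0 (mod 2).
  s_4 = 0 + 1 + 0 + 0 + 1 + 1 + 0 + 0 = 3 ≡ 1 (mod 2).
s = (0, 1, 0, 1)^T — this equals column 5 of H (binary 0101), so error is at position 5.
Correct: flip bit 5 of r = 001000001110010 to get c = 001010001110010.


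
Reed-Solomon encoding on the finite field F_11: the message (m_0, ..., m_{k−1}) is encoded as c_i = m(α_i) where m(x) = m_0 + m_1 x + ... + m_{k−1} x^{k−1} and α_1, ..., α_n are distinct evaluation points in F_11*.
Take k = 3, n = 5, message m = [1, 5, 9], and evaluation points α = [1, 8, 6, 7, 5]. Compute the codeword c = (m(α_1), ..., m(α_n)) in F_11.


c = [4, 1, 3, 4, 9]

Message polynomial: m(x) = 1 + 5·x + 9·x^2 (mod 11).
For each evaluation point α_i, compute m(α_i) mod 11:
  α_1 = 1: Horner steps 9 → 3 → 4, so m(1) = 4.
  α_2 = 8: Horner steps 9 → 0 → 1, so m(8) = 1.
  α_3 = 6: Horner steps 9 → 4 → 3, so m(6) = 3.
  α_4 = 7: Horner steps 9 → 2 → 4, so m(7) = 4.
  α_5 = 5: Horner steps 9 → 6 → 9, so m(5) = 9.
Codeword c = [4, 1, 3, 4, 9] ∈ F_11^5.


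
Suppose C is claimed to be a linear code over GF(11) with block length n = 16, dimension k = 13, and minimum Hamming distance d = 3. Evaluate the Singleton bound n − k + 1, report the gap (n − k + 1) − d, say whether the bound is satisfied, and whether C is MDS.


Singleton RHS = n − k + 1 = 4, slack = 1, bound satisfied, not MDS.

Singleton bound: d ≤ n − k + 1.
Here n = 16, k = 13, so n − k + 1 = 4.
Given d = 3, check d ≤ 4: YES.
Slack = (n − k + 1) − d = 1.
The code is NOT MDS (slack = 1 > 0).
Description: the claimed parameters are [16, 13, 3]_11; such a code would be non-MDS.


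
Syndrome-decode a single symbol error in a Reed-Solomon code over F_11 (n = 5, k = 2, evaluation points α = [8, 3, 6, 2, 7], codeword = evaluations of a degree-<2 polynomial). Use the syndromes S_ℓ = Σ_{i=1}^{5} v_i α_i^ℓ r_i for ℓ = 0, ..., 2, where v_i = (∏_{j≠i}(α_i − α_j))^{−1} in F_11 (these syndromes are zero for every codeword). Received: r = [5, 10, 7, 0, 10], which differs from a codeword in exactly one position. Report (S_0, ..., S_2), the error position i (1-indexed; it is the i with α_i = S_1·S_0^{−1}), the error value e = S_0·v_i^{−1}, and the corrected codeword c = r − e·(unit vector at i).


S = (2, 3, 10), error at position 5, error magnitude e = 4, c = [5, 10, 7, 0, 6].

Step 1: column multipliers v_i = (∏_{j≠i}(α_i − α_j))^{−1} mod 11.
  i = 1 (α = 8): (8−3)(8−6)(8−2)(8−7) = 5·2·6·1 = 60 ≡ 5, so v_1 = 5^{−1} = 9 (mod 11).
  i = 2 (α = 3): (3−8)(3−6)(3−2)(3−7) = (−5)·(−3)·1·(−4) = −60 ≡ 6, so v_2 = 6^{−1} = 2 (mod 11).
  i = 3 (α = 6): (6−8)(6−3)(6−2)(6−7) = (−2)·3·4·(−1) = 24 ≡ 2, so v_3 = 2^{−1} = 6 (mod 11).
  i = 4 (α = 2): (2−8)(2−3)(2−6)(2−7) = (−6)·(−1)·(−4)·(−5) = 120 ≡ 10, so v_4 = 10^{−1} = 10 (mod 11).
  i = 5 (α = 7): (7−8)(7−3)(7−6)(7−2) = (−1)·4·1·5 = −20 ≡ 2, so v_5 = 2^{−1} = 6 (mod 11).
  v = [9, 2, 6, 10, 6].
Step 2: syndromes of r = [5, 10, 7, 0, 10] (all sums mod 11).
  S_0 = Σ v_i r_i = 9·5 + 2·10 + 6·7 + 10·0 + 6·10 = 167 ≡ 2.
  S_1 = Σ v_i α_i r_i = 9·8·5 + 2·3·10 + 6·6·7 + 10·2·0 + 6·7·10 = 1092 ≡ 3.
  α_i^2 mod 11 = [9, 9, 3, 4, 5].
  S_2 = Σ v_i α_i^2 r_i = 9·9·5 + 2·9·10 + 6·3·7 + 10·4·0 + 6·5·10 = 1011 ≡ 10.
  S = (2, 3, 10) ≠ 0, so r is not a codeword (an error is present).
Step 3: locate the error. For a single error e at position i, S_ℓ = v_i·e·α_i^ℓ, so α_err = S_1/S_0.
  S_0^{−1} = 2^{−1} = 6 (mod 11), so α_err = 3·6 = 18 ≡ 7 = α_5. Error position i = 5.
  Consistency check: S_2/S_1 = 10·4 = 40 ≡ 7 = α_err ✓ (single-error assumption holds).
Step 4: error magnitude e = S_0/v_5 = S_0·∏_{j≠5}(α_5 − α_j) = 2·2 = 4 ≡ 4 (mod 11).
Step 5: correct position 5: c_5 = r_5 − e = 10 − 4 ≡ 6 (mod 11). Hence c = [5, 10, 7, 0, 6].
  Check: interpolating c through the α_i gives m(x) = 2 + 10·x (degree < 2) with m(α_i) = c_i for every i, so c is indeed a codeword.


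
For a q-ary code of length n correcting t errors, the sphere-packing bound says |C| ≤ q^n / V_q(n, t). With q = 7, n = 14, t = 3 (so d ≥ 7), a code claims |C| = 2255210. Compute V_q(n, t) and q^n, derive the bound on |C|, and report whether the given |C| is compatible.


V_q(n, t) = 81985, q^n = 678223072849, Hamming bound = 8272526, |C| = 2255210 ≤ bound (satisfied).

Step 1: Compute V_q(n, t) = Σ_{j=0}^3 C(n, j) (q−1)^j.
  j = 0: C(14,0)·(6)^0 = 1·1 = 1.
  j = 1: C(14,1)·(6)^1 = 14·6 = 84.
  j = 2: C(14,2)·(6)^2 = 91·36 = 3276.
  j = 3: C(14,3)·(6)^3 = 364·216 = 78624.
  V_q(n, t) = 1 + 84 + 3276 + 78624 = 81985.
Step 2: q^n = 7^14 = 678223072849.
Step 3: Hamming bound ⌊q^n / V_q(n,t)⌋ = ⌊678223072849/81985⌋ = 8272526.
Step 4: Compare |C| = 2255210 to 8272526: satisfied.
The claimed |C| lies below the Hamming bound.


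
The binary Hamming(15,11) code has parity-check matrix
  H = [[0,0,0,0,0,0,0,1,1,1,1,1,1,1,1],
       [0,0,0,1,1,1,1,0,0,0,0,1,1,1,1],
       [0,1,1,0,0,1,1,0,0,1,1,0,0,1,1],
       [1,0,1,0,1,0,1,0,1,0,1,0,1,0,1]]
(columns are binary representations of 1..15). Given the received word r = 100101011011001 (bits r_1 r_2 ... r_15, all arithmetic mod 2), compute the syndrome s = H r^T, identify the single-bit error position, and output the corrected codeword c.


s = (1, 0, 1, 0)^T, error position = 10, corrected codeword c = 100101011111001

Compute s = H r^T mod 2 one row at a time:
  s_1 = 1 + 1 + 0 + 1 + 1 + 0 + 0 + 1 = 5 ≡ 1 (mod 2).
  s_2 = 1 + 0 + 1 + 0 + 1 + 0 + 0 + 1 = 4 ≡ 0 (mod 2).
  s_3 = 0 + 0 + 1 + 0 + 0 + 1 + 0 + 1 = 3 ≡ 1 (mod 2).
  s_4 = 1 + 0 + 0 + 0 + 1 + 1 + 0 + 1 = 4 ≡ 0 (mod 2).
s = (1, 0, 1, 0)^T — this equals column 10 of H (binary 1010), so error is at position 10.
Correct: flip bit 10 of r = 100101011011001 to get c = 100101011111001.


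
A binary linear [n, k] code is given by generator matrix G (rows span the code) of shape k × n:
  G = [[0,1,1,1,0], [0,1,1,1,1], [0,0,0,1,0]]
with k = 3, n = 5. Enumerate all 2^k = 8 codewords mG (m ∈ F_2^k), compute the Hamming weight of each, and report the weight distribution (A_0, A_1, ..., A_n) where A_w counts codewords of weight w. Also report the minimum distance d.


Weight distribution: A_0 = 1, A_1 = 2, A_2 = 2, A_3 = 2, A_4 = 1. Minimum distance d = 1.

Enumerate all 2^3 = 8 messages m ∈ F_2^3.
For each, compute codeword c = mG in F_2^5, then tally its weight.
  m = 000 → c = 00000, weight = 0.
  m = 100 → c = 01110, weight = 3.
  m = 010 → c = 01111, weight = 4.
  m = 110 → c = 00001, weight = 1.
  m = 001 → c = 00010, weight = 1.
  m = 101 → c = 01100, weight = 2.
  m = 011 → c = 01101, weight = 3.
  m = 111 → c = 00011, weight = 2.
Tally weights:
  weight 0: 1 codewords.
  weight 1: 2 codewords.
  weight 2: 2 codewords.
  weight 3: 2 codewords.
  weight 4: 1 codewords.
Minimum distance d = smallest w > 0 with A_w > 0 = 1.
Sanity: Σ A_w = 8 = 2^3 = 8 ✓.


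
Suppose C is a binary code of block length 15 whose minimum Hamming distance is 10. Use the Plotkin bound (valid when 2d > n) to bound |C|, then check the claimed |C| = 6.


Plotkin bound M ≤ 4; given |C| = 6 > bound (violated).

Check applicability: 2d = 20, n = 15.
2d − n = 5 > 0, so Plotkin applies.
Compute d/(2d−n) = 10/5 ≈ 2.0000.
⌊d/(2d−n)⌋ = 2.
Plotkin bound: M ≤ 2·2 = 4.
Given |C| = 6, check: VIOLATED.
This |C| is above the Plotkin bound, so no binary code with n = 15, d = 10 and 6 codewords exists.


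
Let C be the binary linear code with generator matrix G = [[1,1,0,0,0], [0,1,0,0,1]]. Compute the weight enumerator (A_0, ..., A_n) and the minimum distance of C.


Weight distribution: A_0 = 1, A_2 = 3. Minimum distance d = 2.

Enumerate all 2^2 = 4 messages m ∈ F_2^2.
For each, compute codeword c = mG in F_2^5, then tally its weight.
  m = 00 → c = 00000, weight = 0.
  m = 10 → c = 11000, weight = 2.
  m = 01 → c = 01001, weight = 2.
  m = 11 → c = 10001, weight = 2.
Tally weights:
  weight 0: 1 codewords.
  weight 2: 3 codewords.
Minimum distance d = smallest w > 0 with A_w > 0 = 2.
Sanity: Σ A_w = 4 = 2^2 = 4 ✓.


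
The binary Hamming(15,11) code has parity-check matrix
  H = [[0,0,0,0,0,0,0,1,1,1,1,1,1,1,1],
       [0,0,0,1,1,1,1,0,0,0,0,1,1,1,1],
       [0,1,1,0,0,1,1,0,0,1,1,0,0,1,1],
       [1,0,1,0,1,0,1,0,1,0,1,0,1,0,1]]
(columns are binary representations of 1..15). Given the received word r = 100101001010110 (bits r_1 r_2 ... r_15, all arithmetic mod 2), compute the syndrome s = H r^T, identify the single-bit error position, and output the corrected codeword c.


s = (0, 0, 1, 0)^T, error position = 2, corrected codeword c = 110101001010110

Compute s = H r^T mod 2 one row at a time:
  s_1 = 0 + 1 + 0 + 1 + 0 + 1 + 1 + 0 = 4 ≡ 0 (mod 2).
  s_2 = 1 + 0 + 1 + 0 + 0 + 1 + 1 + 0 = 4 ≡ 0 (mod 2).
  s_3 = 0 + 0 + 1 + 0 + 0 + 1 + 1 + 0 = 3 ≡ 1 (mod 2).
  s_4 = 1 + 0 + 0 + 0 + 1 + 1 + 1 + 0 = 4 ≡ 0 (mod 2).
s = (0, 0, 1, 0)^T — this equals column 2 of H (binary 0010), so error is at position 2.
Correct: flip bit 2 of r = 100101001010110 to get c = 110101001010110.


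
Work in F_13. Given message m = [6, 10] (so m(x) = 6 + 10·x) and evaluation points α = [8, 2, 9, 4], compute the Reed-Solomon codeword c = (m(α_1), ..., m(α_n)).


c = [8, 0, 5, 7]

Message polynomial: m(x) = 6 + 10·x (mod 13).
For each evaluation point α_i, compute m(α_i) mod 13:
  α_1 = 8: Horner steps 10 → 8, so m(8) = 8.
  α_2 = 2: Horner steps 10 → 0, so m(2) = 0.
  α_3 = 9: Horner steps 10 → 5, so m(9) = 5.
  α_4 = 4: Horner steps 10 → 7, so m(4) = 7.
Codeword c = [8, 0, 5, 7] ∈ F_13^4.


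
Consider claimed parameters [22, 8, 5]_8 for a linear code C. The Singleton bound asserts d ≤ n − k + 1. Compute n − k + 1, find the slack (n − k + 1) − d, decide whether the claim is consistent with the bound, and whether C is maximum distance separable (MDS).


Singleton RHS = n − k + 1 = 15, slack = 10, bound satisfied, not MDS.

Singleton bound: d ≤ n − k + 1.
Here n = 22, k = 8, so n − k + 1 = 15.
Given d = 5, check d ≤ 15: YES.
Slack = (n − k + 1) − d = 10.
The code is NOT MDS (slack = 10 > 0).
Description: the claimed parameters are [22, 8, 5]_8; such a code would be non-MDS.


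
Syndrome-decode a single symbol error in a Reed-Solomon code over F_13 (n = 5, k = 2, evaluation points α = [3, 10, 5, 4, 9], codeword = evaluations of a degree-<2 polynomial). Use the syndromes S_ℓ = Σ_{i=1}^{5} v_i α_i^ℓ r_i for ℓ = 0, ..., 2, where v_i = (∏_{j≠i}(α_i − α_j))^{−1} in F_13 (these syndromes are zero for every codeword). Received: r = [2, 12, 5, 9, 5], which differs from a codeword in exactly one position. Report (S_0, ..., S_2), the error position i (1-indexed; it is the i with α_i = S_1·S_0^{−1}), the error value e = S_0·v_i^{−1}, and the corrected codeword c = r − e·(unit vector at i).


S = (2, 10, 11), error at position 3, error magnitude e = 2, c = [2, 12, 3, 9, 5].

Step 1: column multipliers v_i = (∏_{j≠i}(α_i − α_j))^{−1} mod 13.
  i = 1 (α = 3): (3−10)(3−5)(3−4)(3−9) = (−7)·(−2)·(−1)·(−6) = 84 ≡ 6, so v_1 = 6^{−1} = 11 (mod 13).
  i = 2 (α = 10): (10−3)(10−5)(10−4)(10−9) = 7·5·6·1 = 210 ≡ 2, so v_2 = 2^{−1} = 7 (mod 13).
  i = 3 (α = 5): (5−3)(5−10)(5−4)(5−9) = 2·(−5)·1·(−4) = 40 ≡ 1, so v_3 = 1^{−1} = 1 (mod 13).
  i = 4 (α = 4): (4−3)(4−10)(4−5)(4−9) = 1·(−6)·(−1)·(−5) = −30 ≡ 9, so v_4 = 9^{−1} = 3 (mod 13).
  i = 5 (α = 9): (9−3)(9−10)(9−5)(9−4) = 6·(−1)·4·5 = −120 ≡ 10, so v_5 = 10^{−1} = 4 (mod 13).
  v = [11, 7, 1, 3, 4].
Step 2: syndromes of r = [2, 12, 5, 9, 5] (all sums mod 13).
  S_0 = Σ v_i r_i = 11·2 + 7·12 + 1·5 + 3·9 + 4·5 = 158 ≡ 2.
  S_1 = Σ v_i α_i r_i = 11·3·2 + 7·10·12 + 1·5·5 + 3·4·9 + 4·9·5 = 1219 ≡ 10.
  α_i^2 mod 13 = [9, 9, 12, 3, 3].
  S_2 = Σ v_i α_i^2 r_i = 11·9·2 + 7·9·12 + 1·12·5 + 3·3·9 + 4·3·5 = 1155 ≡ 11.
  S = (2, 10, 11) ≠ 0, so r is not a codeword (an error is present).
Step 3: locate the error. For a single error e at position i, S_ℓ = v_i·e·α_i^ℓ, so α_err = S_1/S_0.
  S_0^{−1} = 2^{−1} = 7 (mod 13), so α_err = 10·7 = 70 ≡ 5 = α_3. Error position i = 3.
  Consistency check: S_2/S_1 = 11·4 = 44 ≡ 5 = α_err ✓ (single-error assumption holds).
Step 4: error magnitude e = S_0/v_3 = S_0·∏_{j≠3}(α_3 − α_j) = 2·1 = 2 ≡ 2 (mod 13).
Step 5: correct position 3: c_3 = r_3 − e = 5 − 2 ≡ 3 (mod 13). Hence c = [2, 12, 3, 9, 5].
  Check: interpolating c through the α_i gives m(x) = 7 + 7·x (degree < 2) with m(α_i) = c_i for every i, so c is indeed a codeword.


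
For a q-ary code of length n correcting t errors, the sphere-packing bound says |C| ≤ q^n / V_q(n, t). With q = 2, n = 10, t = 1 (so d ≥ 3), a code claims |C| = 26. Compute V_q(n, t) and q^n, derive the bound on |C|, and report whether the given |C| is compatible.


V_q(n, t) = 11, q^n = 1024, Hamming bound = 93, |C| = 26 ≤ bound (satisfied).

Step 1: Compute V_q(n, t) = Σ_{j=0}^1 C(n, j) (q−1)^j.
  j = 0: C(10,0)·(1)^0 = 1·1 = 1.
  j = 1: C(10,1)·(1)^1 = 10·1 = 10.
  V_q(n, t) = 1 + 10 = 11.
Step 2: q^n = 2^10 = 1024.
Step 3: Hamming bound ⌊q^n / V_q(n,t)⌋ = ⌊1024/11⌋ = 93.
Step 4: Compare |C| = 26 to 93: satisfied.
The claimed |C| lies below the Hamming bound.


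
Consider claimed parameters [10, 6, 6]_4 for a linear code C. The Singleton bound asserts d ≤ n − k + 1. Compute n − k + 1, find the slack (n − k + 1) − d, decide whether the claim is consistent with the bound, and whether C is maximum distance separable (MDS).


Singleton RHS = n − k + 1 = 5, slack = -1, bound violated (no such code; not MDS).

Singleton bound: d ≤ n − k + 1.
Here n = 10, k = 6, so n − k + 1 = 5.
Given d = 6, check d ≤ 5: NO.
Slack = (n − k + 1) − d = -1.
The slack is negative: d = 6 exceeds n − k + 1 = 5 by 1, so the Singleton bound is violated and no linear [10, 6, 6]_4 code can exist. In particular it is not MDS (MDS requires d = n − k + 1 exactly).
Description: the claimed parameters are [10, 6, 6]_4; such a code would be impossible (violates the Singleton bound).


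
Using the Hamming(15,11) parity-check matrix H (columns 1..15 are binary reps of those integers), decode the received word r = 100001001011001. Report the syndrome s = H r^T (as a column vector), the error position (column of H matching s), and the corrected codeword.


s = (0, 1, 1, 0)^T, error position = 6, corrected codeword c = 100000001011001

Compute s = H r^T mod 2 one row at a time:
  s_1 = 0 + 1 + 0 + 1 + 1 + 0 + 0 + 1 = 4 ≡ 0 (mod 2).
  s_2 = 0 + 0 + 1 + 0 + 1 + 0 + 0 + 1 = 3 ≡ 1 (mod 2).
  s_3 = 0 + 0 + 1 + 0 + 0 + 1 + 0 + 1 = 3 ≡ 1 (mod 2).
  s_4 = 1 + 0 + 0 + 0 + 1 + 1 + 0 + 1 = 4 ≡ 0 (mod 2).
s = (0, 1, 1, 0)^T — this equals column 6 of H (binary 0110), so error is at position 6.
Correct: flip bit 6 of r = 100001001011001 to get c = 100000001011001.


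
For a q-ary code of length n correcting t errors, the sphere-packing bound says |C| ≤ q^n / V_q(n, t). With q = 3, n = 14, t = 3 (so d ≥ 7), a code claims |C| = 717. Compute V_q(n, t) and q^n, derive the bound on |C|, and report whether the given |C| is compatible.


V_q(n, t) = 3305, q^n = 4782969, Hamming bound = 1447, |C| = 717 ≤ bound (satisfied).

Step 1: Compute V_q(n, t) = Σ_{j=0}^3 C(n, j) (q−1)^j.
  j = 0: C(14,0)·(2)^0 = 1·1 = 1.
  j = 1: C(14,1)·(2)^1 = 14·2 = 28.
  j = 2: C(14,2)·(2)^2 = 91·4 = 364.
  j = 3: C(14,3)·(2)^3 = 364·8 = 2912.
  V_q(n, t) = 1 + 28 + 364 + 2912 = 3305.
Step 2: q^n = 3^14 = 4782969.
Step 3: Hamming bound ⌊q^n / V_q(n,t)⌋ = ⌊4782969/3305⌋ = 1447.
Step 4: Compare |C| = 717 to 1447: satisfied.
The claimed |C| lies below the Hamming bound.


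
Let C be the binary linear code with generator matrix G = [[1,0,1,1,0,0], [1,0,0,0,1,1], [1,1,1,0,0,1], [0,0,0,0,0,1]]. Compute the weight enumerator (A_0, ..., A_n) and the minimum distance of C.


Weight distribution: A_0 = 1, A_1 = 1, A_2 = 2, A_3 = 6, A_4 = 5, A_5 = 1. Minimum distance d = 1.

Enumerate all 2^4 = 16 messages m ∈ F_2^4.
For each, compute codeword c = mG in F_2^6, then tally its weight.
  m = 0000 → c = 000000, weight = 0.
  m = 1000 → c = 101100, weight = 3.
  m = 0100 → c = 100011, weight = 3.
  m = 1100 → c = 001111, weight = 4.
  m = 0010 → c = 111001, weight = 4.
  m = 1010 → c = 010101, weight = 3.
  m = 0110 → c = 011010, weight = 3.
  m = 1110 → c = 110110, weight = 4.
  m = 0001 → c = 000001, weight = 1.
  m = 1001 → c = 101101, weight = 4.
  m = 0101 → c = 100010, weight = 2.
  m = 1101 → c = 001110, weight = 3.
  m = 0011 → c = 111000, weight = 3.
  m = 1011 → c = 010100, weight = 2.
  m = 0111 → c = 011011, weight = 4.
  m = 1111 → c = 110111, weight = 5.
Tally weights:
  weight 0: 1 codewords.
  weight 1: 1 codewords.
  weight 2: 2 codewords.
  weight 3: 6 codewords.
  weight 4: 5 codewords.
  weight 5: 1 codewords.
Minimum distance d = smallest w > 0 with A_w > 0 = 1.
Sanity: Σ A_w = 16 = 2^4 = 16 ✓.


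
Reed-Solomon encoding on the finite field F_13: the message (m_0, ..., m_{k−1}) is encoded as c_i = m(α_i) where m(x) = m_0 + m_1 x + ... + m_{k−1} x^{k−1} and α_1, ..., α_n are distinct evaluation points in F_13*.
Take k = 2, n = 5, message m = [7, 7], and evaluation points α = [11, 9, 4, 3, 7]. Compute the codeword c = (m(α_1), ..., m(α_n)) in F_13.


c = [6, 5, 9, 2, 4]

Message polynomial: m(x) = 7 + 7·x (mod 13).
For each evaluation point α_i, compute m(α_i) mod 13:
  α_1 = 11: Horner steps 7 → 6, so m(11) = 6.
  α_2 = 9: Horner steps 7 → 5, so m(9) = 5.
  α_3 = 4: Horner steps 7 → 9, so m(4) = 9.
  α_4 = 3: Horner steps 7 → 2, so m(3) = 2.
  α_5 = 7: Horner steps 7 → 4, so m(7) = 4.
Codeword c = [6, 5, 9, 2, 4] ∈ F_13^5.


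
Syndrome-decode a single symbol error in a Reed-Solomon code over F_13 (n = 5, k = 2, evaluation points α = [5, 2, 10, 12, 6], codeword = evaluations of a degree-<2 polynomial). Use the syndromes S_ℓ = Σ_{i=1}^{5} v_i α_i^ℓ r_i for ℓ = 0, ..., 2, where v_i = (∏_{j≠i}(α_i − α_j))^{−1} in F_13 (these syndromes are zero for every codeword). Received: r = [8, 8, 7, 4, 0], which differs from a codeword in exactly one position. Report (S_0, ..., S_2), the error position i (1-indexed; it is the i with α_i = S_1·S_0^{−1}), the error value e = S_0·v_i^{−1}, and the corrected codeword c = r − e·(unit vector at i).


S = (12, 11, 9), error at position 2, error magnitude e = 2, c = [8, 6, 7, 4, 0].

Step 1: column multipliers v_i = (∏_{j≠i}(α_i − α_j))^{−1} mod 13.
  i = 1 (α = 5): (5−2)(5−10)(5−12)(5−6) = 3·(−5)·(−7)·(−1) = −105 ≡ 12, so v_1 = 12^{−1} = 12 (mod 13).
  i = 2 (α = 2): (2−5)(2−10)(2−12)(2−6) = (−3)·(−8)·(−10)·(−4) = 960 ≡ 11, so v_2 = 11^{−1} = 6 (mod 13).
  i = 3 (α = 10): (10−5)(10−2)(10−12)(10−6) = 5·8·(−2)·4 = −320 ≡ 5, so v_3 = 5^{−1} = 8 (mod 13).
  i = 4 (α = 12): (12−5)(12−2)(12−10)(12−6) = 7·10·2·6 = 840 ≡ 8, so v_4 = 8^{−1} = 5 (mod 13).
  i = 5 (α = 6): (6−5)(6−2)(6−10)(6−12) = 1·4·(−4)·(−6) = 96 ≡ 5, so v_5 = 5^{−1} = 8 (mod 13).
  v = [12, 6, 8, 5, 8].
Step 2: syndromes of r = [8, 8, 7, 4, 0] (all sums mod 13).
  S_0 = Σ v_i r_i = 12·8 + 6·8 + 8·7 + 5·4 + 8·0 = 220 ≡ 12.
  S_1 = Σ v_i α_i r_i = 12·5·8 + 6·2·8 + 8·10·7 + 5·12·4 + 8·6·0 = 1376 ≡ 11.
  α_i^2 mod 13 = [12, 4, 9, 1, 10].
  S_2 = Σ v_i α_i^2 r_i = 12·12·8 + 6·4·8 + 8·9·7 + 5·1·4 + 8·10·0 = 1868 ≡ 9.
  S = (12, 11, 9) ≠ 0, so r is not a codeword (an error is present).
Step 3: locate the error. For a single error e at position i, S_ℓ = v_i·e·α_i^ℓ, so α_err = S_1/S_0.
  S_0^{−1} = 12^{−1} = 12 (mod 13), so α_err = 11·12 = 132 ≡ 2 = α_2. Error position i = 2.
  Consistency check: S_2/S_1 = 9·6 = 54 ≡ 2 = α_err ✓ (single-error assumption holds).
Step 4: error magnitude e = S_0/v_2 = S_0·∏_{j≠2}(α_2 − α_j) = 12·11 = 132 ≡ 2 (mod 13).
Step 5: correct position 2: c_2 = r_2 − e = 8 − 2 ≡ 6 (mod 13). Hence c = [8, 6, 7, 4, 0].
  Check: interpolating c through the α_i gives m(x) = 9 + 5·x (degree < 2) with m(α_i) = c_i for every i, so c is indeed a codeword.


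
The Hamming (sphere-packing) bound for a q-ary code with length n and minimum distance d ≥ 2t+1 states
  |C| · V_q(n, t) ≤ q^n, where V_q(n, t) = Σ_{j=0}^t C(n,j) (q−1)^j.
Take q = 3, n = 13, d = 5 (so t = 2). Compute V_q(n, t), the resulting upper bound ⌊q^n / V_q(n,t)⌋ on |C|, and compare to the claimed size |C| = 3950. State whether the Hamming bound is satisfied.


V_q(n, t) = 339, q^n = 1594323, Hamming bound = 4703, |C| = 3950 ≤ bound (satisfied).

Step 1: Compute V_q(n, t) = Σ_{j=0}^2 C(n, j) (q−1)^j.
  j = 0: C(13,0)·(2)^0 = 1·1 = 1.
  j = 1: C(13,1)·(2)^1 = 13·2 = 26.
  j = 2: C(13,2)·(2)^2 = 78·4 = 312.
  V_q(n, t) = 1 + 26 + 312 = 339.
Step 2: q^n = 3^13 = 1594323.
Step 3: Hamming bound ⌊q^n / V_q(n,t)⌋ = ⌊1594323/339⌋ = 4703.
Step 4: Compare |C| = 3950 to 4703: satisfied.
The claimed |C| lies below the Hamming bound.


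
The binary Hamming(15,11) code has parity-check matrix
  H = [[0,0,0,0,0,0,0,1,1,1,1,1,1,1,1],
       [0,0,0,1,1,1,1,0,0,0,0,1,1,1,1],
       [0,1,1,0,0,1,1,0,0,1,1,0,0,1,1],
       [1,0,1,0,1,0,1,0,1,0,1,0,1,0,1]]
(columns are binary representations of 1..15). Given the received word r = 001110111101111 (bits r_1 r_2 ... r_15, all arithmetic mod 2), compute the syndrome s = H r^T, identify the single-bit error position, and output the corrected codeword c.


s = (1, 1, 1, 0)^T, error position = 14, corrected codeword c = 001110111101101

Compute s = H r^T mod 2 one row at a time:
  s_1 = 1 + 1 + 1 + 0 + 1 + 1 + 1 + 1 = 7 ≡ 1 (mod 2).
  s_2 = 1 + 1 + 0 + 1 + 1 + 1 + 1 + 1 = 7 ≡ 1 (mod 2).
  s_3 = 0 + 1 + 0 + 1 + 1 + 0 + 1 + 1 = 5 ≡ 1 (mod 2).
  s_4 = 0 + 1 + 1 + 1 + 1 + 0 + 1 + 1 = 6 ≡ 0 (mod 2).
s = (1, 1, 1, 0)^T — this equals column 14 of H (binary 1110), so error is at position 14.
Correct: flip bit 14 of r = 001110111101111 to get c = 001110111101101.


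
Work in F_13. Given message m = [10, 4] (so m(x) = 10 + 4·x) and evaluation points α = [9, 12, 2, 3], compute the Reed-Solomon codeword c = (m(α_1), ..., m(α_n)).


c = [7, 6, 5, 9]

Message polynomial: m(x) = 10 + 4·x (mod 13).
For each evaluation point α_i, compute m(α_i) mod 13:
  α_1 = 9: Horner steps 4 → 7, so m(9) = 7.
  α_2 = 12: Horner steps 4 → 6, so m(12) = 6.
  α_3 = 2: Horner steps 4 → 5, so m(2) = 5.
  α_4 = 3: Horner steps 4 → 9, so m(3) = 9.
Codeword c = [7, 6, 5, 9] ∈ F_13^4.


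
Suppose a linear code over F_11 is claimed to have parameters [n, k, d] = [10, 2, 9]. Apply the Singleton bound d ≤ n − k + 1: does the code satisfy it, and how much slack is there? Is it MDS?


Singleton RHS = n − k + 1 = 9, slack = 0, bound satisfied, MDS.

Singleton bound: d ≤ n − k + 1.
Here n = 10, k = 2, so n − k + 1 = 9.
Given d = 9, check d ≤ 9: YES.
Slack = (n − k + 1) − d = 0.
The code is MDS (slack = 0).
Description: the claimed parameters are [10, 2, 9]_11; such a code would be MDS (meets Singleton bound).


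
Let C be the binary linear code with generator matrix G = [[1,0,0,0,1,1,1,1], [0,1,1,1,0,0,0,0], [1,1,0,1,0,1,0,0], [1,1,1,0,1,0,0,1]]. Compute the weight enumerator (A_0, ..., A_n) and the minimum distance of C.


Weight distribution: A_0 = 1, A_3 = 4, A_4 = 6, A_5 = 4, A_8 = 1. Minimum distance d = 3.

Enumerate all 2^4 = 16 messages m ∈ F_2^4.
For each, compute codeword c = mG in F_2^8, then tally its weight.
  m = 0000 → c = 00000000, weight = 0.
  m = 1000 → c = 10001111, weight = 5.
  m = 0100 → c = 01110000, weight = 3.
  m = 1100 → c = 11111111, weight = 8.
  m = 0010 → c = 11010100, weight = 4.
  m = 1010 → c = 01011011, weight = 5.
  m = 0110 → c = 10100100, weight = 3.
  m = 1110 → c = 00101011, weight = 4.
  m = 0001 → c = 11101001, weight = 5.
  m = 1001 → c = 01100110, weight = 4.
  m = 0101 → c = 10011001, weight = 4.
  m = 1101 → c = 00010110, weight = 3.
  m = 0011 → c = 00111101, weight = 5.
  m = 1011 → c = 10110010, weight = 4.
  m = 0111 → c = 01001101, weight = 4.
  m = 1111 → c = 11000010, weight = 3.
Tally weights:
  weight 0: 1 codewords.
  weight 3: 4 codewords.
  weight 4: 6 codewords.
  weight 5: 4 codewords.
  weight 8: 1 codewords.
Minimum distance d = smallest w > 0 with A_w > 0 = 3.
Sanity: Σ A_w = 16 = 2^4 = 16 ✓.


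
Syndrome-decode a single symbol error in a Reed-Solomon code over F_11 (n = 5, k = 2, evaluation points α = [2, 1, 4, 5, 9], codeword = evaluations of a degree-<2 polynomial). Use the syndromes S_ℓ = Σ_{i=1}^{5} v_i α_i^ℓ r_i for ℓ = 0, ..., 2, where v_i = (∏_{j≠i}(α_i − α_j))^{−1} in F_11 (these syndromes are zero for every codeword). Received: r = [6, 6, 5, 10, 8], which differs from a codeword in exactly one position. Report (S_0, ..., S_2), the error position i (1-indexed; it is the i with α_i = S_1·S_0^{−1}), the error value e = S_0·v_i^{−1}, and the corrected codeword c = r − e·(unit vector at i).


S = (2, 2, 2), error at position 2, error magnitude e = 5, c = [6, 1, 5, 10, 8].

Step 1: column multipliers v_i = (∏_{j≠i}(α_i − α_j))^{−1} mod 11.
  i = 1 (α = 2): (2−1)(2−4)(2−5)(2−9) = 1·(−2)·(−3)·(−7) = −42 ≡ 2, so v_1 = 2^{−1} = 6 (mod 11).
  i = 2 (α = 1): (1−2)(1−4)(1−5)(1−9) = (−1)·(−3)·(−4)·(−8) = 96 ≡ 8, so v_2 = 8^{−1} = 7 (mod 11).
  i = 3 (α = 4): (4−2)(4−1)(4−5)(4−9) = 2·3·(−1)·(−5) = 30 ≡ 8, so v_3 = 8^{−1} = 7 (mod 11).
  i = 4 (α = 5): (5−2)(5−1)(5−4)(5−9) = 3·4·1·(−4) = −48 ≡ 7, so v_4 = 7^{−1} = 8 (mod 11).
  i = 5 (α = 9): (9−2)(9−1)(9−4)(9−5) = 7·8·5·4 = 1120 ≡ 9, so v_5 = 9^{−1} = 5 (mod 11).
  v = [6, 7, 7, 8, 5].
Step 2: syndromes of r = [6, 6, 5, 10, 8] (all sums mod 11).
  S_0 = Σ v_i r_i = 6·6 + 7·6 + 7·5 + 8·10 + 5·8 = 233 ≡ 2.
  S_1 = Σ v_i α_i r_i = 6·2·6 + 7·1·6 + 7·4·5 + 8·5·10 + 5·9·8 = 1014 ≡ 2.
  α_i^2 mod 11 = [4, 1, 5, 3, 4].
  S_2 = Σ v_i α_i^2 r_i = 6·4·6 + 7·1·6 + 7·5·5 + 8·3·10 + 5·4·8 = 761 ≡ 2.
  S = (2, 2, 2) ≠ 0, so r is not a codeword (an error is present).
Step 3: locate the error. For a single error e at position i, S_ℓ = v_i·e·α_i^ℓ, so α_err = S_1/S_0.
  S_0^{−1} = 2^{−1} = 6 (mod 11), so α_err = 2·6 = 12 ≡ 1 = α_2. Error position i = 2.
  Consistency check: S_2/S_1 = 2·6 = 12 ≡ 1 = α_err ✓ (single-error assumption holds).
Step 4: error magnitude e = S_0/v_2 = S_0·∏_{j≠2}(α_2 − α_j) = 2·8 = 16 ≡ 5 (mod 11).
Step 5: correct position 2: c_2 = r_2 − e = 6 − 5 ≡ 1 (mod 11). Hence c = [6, 1, 5, 10, 8].
  Check: interpolating c through the α_i gives m(x) = 7 + 5·x (degree < 2) with m(α_i) = c_i for every i, so c is indeed a codeword.


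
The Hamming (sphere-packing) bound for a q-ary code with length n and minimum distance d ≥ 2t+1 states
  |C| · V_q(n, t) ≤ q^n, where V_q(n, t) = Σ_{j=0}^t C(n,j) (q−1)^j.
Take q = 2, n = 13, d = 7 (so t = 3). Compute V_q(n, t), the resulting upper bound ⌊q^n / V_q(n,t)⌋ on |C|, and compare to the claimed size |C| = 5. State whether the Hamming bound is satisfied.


V_q(n, t) = 378, q^n = 8192, Hamming bound = 21, |C| = 5 ≤ bound (satisfied).

Step 1: Compute V_q(n, t) = Σ_{j=0}^3 C(n, j) (q−1)^j.
  j = 0: C(13,0)·(1)^0 = 1·1 = 1.
  j = 1: C(13,1)·(1)^1 = 13·1 = 13.
  j = 2: C(13,2)·(1)^2 = 78·1 = 78.
  j = 3: C(13,3)·(1)^3 = 286·1 = 286.
  V_q(n, t) = 1 + 13 + 78 + 286 = 378.
Step 2: q^n = 2^13 = 8192.
Step 3: Hamming bound ⌊q^n / V_q(n,t)⌋ = ⌊8192/378⌋ = 21.
Step 4: Compare |C| = 5 to 21: satisfied.
The claimed |C| lies below the Hamming bound.


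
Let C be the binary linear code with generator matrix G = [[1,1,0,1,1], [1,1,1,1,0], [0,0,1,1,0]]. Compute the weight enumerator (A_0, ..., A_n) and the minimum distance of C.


Weight distribution: A_0 = 1, A_2 = 4, A_4 = 3. Minimum distance d = 2.

Enumerate all 2^3 = 8 messages m ∈ F_2^3.
For each, compute codeword c = mG in F_2^5, then tally its weight.
  m = 000 → c = 00000, weight = 0.
  m = 100 → c = 11011, weight = 4.
  m = 010 → c = 11110, weight = 4.
  m = 110 → c = 00101, weight = 2.
  m = 001 → c = 00110, weight = 2.
  m = 101 → c = 11101, weight = 4.
  m = 011 → c = 11000, weight = 2.
  m = 111 → c = 00011, weight = 2.
Tally weights:
  weight 0: 1 codewords.
  weight 2: 4 codewords.
  weight 4: 3 codewords.
Minimum distance d = smallest w > 0 with A_w > 0 = 2.
Sanity: Σ A_w = 8 = 2^3 = 8 ✓.


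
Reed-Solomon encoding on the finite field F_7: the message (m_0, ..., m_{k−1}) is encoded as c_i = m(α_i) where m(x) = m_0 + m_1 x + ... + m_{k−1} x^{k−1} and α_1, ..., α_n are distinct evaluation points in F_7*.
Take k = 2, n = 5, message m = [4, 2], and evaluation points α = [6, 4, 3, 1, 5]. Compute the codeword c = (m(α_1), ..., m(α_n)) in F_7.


c = [2, 5, 3, 6, 0]

Message polynomial: m(x) = 4 + 2·x (mod 7).
For each evaluation point α_i, compute m(α_i) mod 7:
  α_1 = 6: Horner steps 2 → 2, so m(6) = 2.
  α_2 = 4: Horner steps 2 → 5, so m(4) = 5.
  α_3 = 3: Horner steps 2 → 3, so m(3) = 3.
  α_4 = 1: Horner steps 2 → 6, so m(1) = 6.
  α_5 = 5: Horner steps 2 → 0, so m(5) = 0.
Codeword c = [2, 5, 3, 6, 0] ∈ F_7^5.


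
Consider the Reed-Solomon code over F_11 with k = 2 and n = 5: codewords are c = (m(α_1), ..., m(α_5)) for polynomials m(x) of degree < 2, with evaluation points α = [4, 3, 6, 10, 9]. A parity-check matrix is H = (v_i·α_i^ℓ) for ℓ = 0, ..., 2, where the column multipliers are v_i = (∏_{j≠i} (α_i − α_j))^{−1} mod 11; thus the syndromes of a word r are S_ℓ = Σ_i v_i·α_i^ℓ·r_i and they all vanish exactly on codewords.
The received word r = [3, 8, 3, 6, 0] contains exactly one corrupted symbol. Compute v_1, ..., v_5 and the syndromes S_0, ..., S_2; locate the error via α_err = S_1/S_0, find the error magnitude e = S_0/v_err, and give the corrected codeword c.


S = (9, 10, 5), error at position 3, error magnitude e = 10, c = [3, 8, 4, 6, 0].

Step 1: column multipliers v_i = (∏_{j≠i}(α_i − α_j))^{−1} mod 11.
  i = 1 (α = 4): (4−3)(4−6)(4−10)(4−9) = 1·(−2)·(−6)·(−5) = −60 ≡ 6, so v_1 = 6^{−1} = 2 (mod 11).
  i = 2 (α = 3): (3−4)(3−6)(3−10)(3−9) = (−1)·(−3)·(−7)·(−6) = 126 ≡ 5, so v_2 = 5^{−1} = 9 (mod 11).
  i = 3 (α = 6): (6−4)(6−3)(6−10)(6−9) = 2·3·(−4)·(−3) = 72 ≡ 6, so v_3 = 6^{−1} = 2 (mod 11).
  i = 4 (α = 10): (10−4)(10−3)(10−6)(10−9) = 6·7·4·1 = 168 ≡ 3, so v_4 = 3^{−1} = 4 (mod 11).
  i = 5 (α = 9): (9−4)(9−3)(9−6)(9−10) = 5·6·3·(−1) = −90 ≡ 9, so v_5 = 9^{−1} = 5 (mod 11).
  v = [2, 9, 2, 4, 5].
Step 2: syndromes of r = [3, 8, 3, 6, 0] (all sums mod 11).
  S_0 = Σ v_i r_i = 2·3 + 9·8 + 2·3 + 4·6 + 5·0 = 108 ≡ 9.
  S_1 = Σ v_i α_i r_i = 2·4·3 + 9·3·8 + 2·6·3 + 4·10·6 + 5·9·0 = 516 ≡ 10.
  α_i^2 mod 11 = [5, 9, 3, 1, 4].
  S_2 = Σ v_i α_i^2 r_i = 2·5·3 + 9·9·8 + 2·3·3 + 4·1·6 + 5·4·0 = 720 ≡ 5.
  S = (9, 10, 5) ≠ 0, so r is not a codeword (an error is present).
Step 3: locate the error. For a single error e at position i, S_ℓ = v_i·e·α_i^ℓ, so α_err = S_1/S_0.
  S_0^{−1} = 9^{−1} = 5 (mod 11), so α_err = 10·5 = 50 ≡ 6 = α_3. Error position i = 3.
  Consistency check: S_2/S_1 = 5·10 = 50 ≡ 6 = α_err ✓ (single-error assumption holds).
Step 4: error magnitude e = S_0/v_3 = S_0·∏_{j≠3}(α_3 − α_j) = 9·6 = 54 ≡ 10 (mod 11).
Step 5: correct position 3: c_3 = r_3 − e = 3 − 10 ≡ 4 (mod 11). Hence c = [3, 8, 4, 6, 0].
  Check: interpolating c through the α_i gives m(x) = 1 + 6·x (degree < 2) with m(α_i) = c_i for every i, so c is indeed a codeword.


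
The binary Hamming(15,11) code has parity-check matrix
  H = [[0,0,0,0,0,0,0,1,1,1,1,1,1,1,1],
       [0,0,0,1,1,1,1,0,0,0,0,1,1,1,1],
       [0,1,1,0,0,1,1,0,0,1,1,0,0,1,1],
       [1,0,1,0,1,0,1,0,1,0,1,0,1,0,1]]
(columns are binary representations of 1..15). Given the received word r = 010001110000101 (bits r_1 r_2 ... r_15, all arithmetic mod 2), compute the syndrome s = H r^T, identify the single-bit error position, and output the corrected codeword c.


s = (1, 0, 0, 1)^T, error position = 9, corrected codeword c = 010001111000101

Compute s = H r^T mod 2 one row at a time:
  s_1 = 1 + 0 + 0 + 0 + 0 + 1 + 0 + 1 = 3 ≡ 1 (mod 2).
  s_2 = 0 + 0 + 1 + 1 + 0 + 1 + 0 + 1 = 4 ≡ 0 (mod 2).
  s_3 = 1 + 0 + 1 + 1 + 0 + 0 + 0 + 1 = 4 ≡ 0 (mod 2).
  s_4 = 0 + 0 + 0 + 1 + 0 + 0 + 1 + 1 = 3 ≡ 1 (mod 2).
s = (1, 0, 0, 1)^T — this equals column 9 of H (binary 1001), so error is at position 9.
Correct: flip bit 9 of r = 010001110000101 to get c = 010001111000101.


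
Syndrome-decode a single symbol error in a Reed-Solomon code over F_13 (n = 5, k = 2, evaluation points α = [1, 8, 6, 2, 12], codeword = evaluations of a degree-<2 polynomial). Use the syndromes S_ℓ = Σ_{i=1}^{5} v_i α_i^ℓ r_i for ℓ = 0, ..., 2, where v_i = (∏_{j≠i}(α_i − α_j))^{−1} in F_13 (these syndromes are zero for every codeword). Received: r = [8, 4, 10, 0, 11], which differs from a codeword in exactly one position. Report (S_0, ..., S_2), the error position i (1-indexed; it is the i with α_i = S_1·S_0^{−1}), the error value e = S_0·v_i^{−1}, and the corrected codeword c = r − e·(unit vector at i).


S = (7, 3, 5), error at position 3, error magnitude e = 3, c = [8, 4, 7, 0, 11].

Step 1: column multipliers v_i = (∏_{j≠i}(α_i − α_j))^{−1} mod 13.
  i = 1 (α = 1): (1−8)(1−6)(1−2)(1−12) = (−7)·(−5)·(−1)·(−11) = 385 ≡ 8, so v_1 = 8^{−1} = 5 (mod 13).
  i = 2 (α = 8): (8−1)(8−6)(8−2)(8−12) = 7·2·6·(−4) = −336 ≡ 2, so v_2 = 2^{−1} = 7 (mod 13).
  i = 3 (α = 6): (6−1)(6−8)(6−2)(6−12) = 5·(−2)·4·(−6) = 240 ≡ 6, so v_3 = 6^{−1} = 11 (mod 13).
  i = 4 (α = 2): (2−1)(2−8)(2−6)(2−12) = 1·(−6)·(−4)·(−10) = −240 ≡ 7, so v_4 = 7^{−1} = 2 (mod 13).
  i = 5 (α = 12): (12−1)(12−8)(12−6)(12−2) = 11·4·6·10 = 2640 ≡ 1, so v_5 = 1^{−1} = 1 (mod 13).
  v = [5, 7, 11, 2, 1].
Step 2: syndromes of r = [8, 4, 10, 0, 11] (all sums mod 13).
  S_0 = Σ v_i r_i = 5·8 + 7·4 + 11·10 + 2·0 + 1·11 = 189 ≡ 7.
  S_1 = Σ v_i α_i r_i = 5·1·8 + 7·8·4 + 11·6·10 + 2·2·0 + 1·12·11 = 1056 ≡ 3.
  α_i^2 mod 13 = [1, 12, 10, 4, 1].
  S_2 = Σ v_i α_i^2 r_i = 5·1·8 + 7·12·4 + 11·10·10 + 2·4·0 + 1·1·11 = 1487 ≡ 5.
  S = (7, 3, 5) ≠ 0, so r is not a codeword (an error is present).
Step 3: locate the error. For a single error e at position i, S_ℓ = v_i·e·α_i^ℓ, so α_err = S_1/S_0.
  S_0^{−1} = 7^{−1} = 2 (mod 13), so α_err = 3·2 = 6 ≡ 6 = α_3. Error position i = 3.
  Consistency check: S_2/S_1 = 5·9 = 45 ≡ 6 = α_err ✓ (single-error assumption holds).
Step 4: error magnitude e = S_0/v_3 = S_0·∏_{j≠3}(α_3 − α_j) = 7·6 = 42 ≡ 3 (mod 13).
Step 5: correct position 3: c_3 = r_3 − e = 10 − 3 ≡ 7 (mod 13). Hence c = [8, 4, 7, 0, 11].
  Check: interpolating c through the α_i gives m(x) = 3 + 5·x (degree < 2) with m(α_i) = c_i for every i, so c is indeed a codeword.


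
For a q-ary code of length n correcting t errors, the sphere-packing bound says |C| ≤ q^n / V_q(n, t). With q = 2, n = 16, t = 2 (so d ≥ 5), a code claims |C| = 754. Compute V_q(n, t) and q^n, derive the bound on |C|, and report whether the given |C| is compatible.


V_q(n, t) = 137, q^n = 65536, Hamming bound = 478, |C| = 754 > bound (violated).

Step 1: Compute V_q(n, t) = Σ_{j=0}^2 C(n, j) (q−1)^j.
  j = 0: C(16,0)·(1)^0 = 1·1 = 1.
  j = 1: C(16,1)·(1)^1 = 16·1 = 16.
  j = 2: C(16,2)·(1)^2 = 120·1 = 120.
  V_q(n, t) = 1 + 16 + 120 = 137.
Step 2: q^n = 2^16 = 65536.
Step 3: Hamming bound ⌊q^n / V_q(n,t)⌋ = ⌊65536/137⌋ = 478.
Step 4: Compare |C| = 754 to 478: violated.
The claimed |C| lies above the Hamming bound, so no 2-ary code of length 16 with d ≥ 5 can have 754 codewords.


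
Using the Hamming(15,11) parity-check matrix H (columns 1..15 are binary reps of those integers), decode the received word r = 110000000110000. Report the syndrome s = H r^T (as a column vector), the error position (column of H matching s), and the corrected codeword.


s = (0, 0, 1, 0)^T, error position = 2, corrected codeword c = 100000000110000

Compute s = H r^T mod 2 one row at a time:
  s_1 = 0 + 0 + 1 + 1 + 0 + 0 + 0 + 0 = 2 ≡ 0 (mod 2).
  s_2 = 0 + 0 + 0 + 0 + 0 + 0 + 0 + 0 = 0 ≡ 0 (mod 2).
  s_3 = 1 + 0 + 0 + 0 + 1 + 1 + 0 + 0 = 3 ≡ 1 (mod 2).
  s_4 = 1 + 0 + 0 + 0 + 0 + 1 + 0 + 0 = 2 ≡ 0 (mod 2).
s = (0, 0, 1, 0)^T — this equals column 2 of H (binary 0010), so error is at position 2.
Correct: flip bit 2 of r = 110000000110000 to get c = 100000000110000.


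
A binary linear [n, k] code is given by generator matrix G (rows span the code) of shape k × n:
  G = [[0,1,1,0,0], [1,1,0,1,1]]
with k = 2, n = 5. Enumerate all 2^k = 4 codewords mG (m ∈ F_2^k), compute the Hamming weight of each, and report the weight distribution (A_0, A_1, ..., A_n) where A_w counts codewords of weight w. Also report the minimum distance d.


Weight distribution: A_0 = 1, A_2 = 1, A_4 = 2. Minimum distance d = 2.

Enumerate all 2^2 = 4 messages m ∈ F_2^2.
For each, compute codeword c = mG in F_2^5, then tally its weight.
  m = 00 → c = 00000, weight = 0.
  m = 10 → c = 01100, weight = 2.
  m = 01 → c = 11011, weight = 4.
  m = 11 → c = 10111, weight = 4.
Tally weights:
  weight 0: 1 codewords.
  weight 2: 1 codewords.
  weight 4: 2 codewords.
Minimum distance d = smallest w > 0 with A_w > 0 = 2.
Sanity: Σ A_w = 4 = 2^2 = 4 ✓.


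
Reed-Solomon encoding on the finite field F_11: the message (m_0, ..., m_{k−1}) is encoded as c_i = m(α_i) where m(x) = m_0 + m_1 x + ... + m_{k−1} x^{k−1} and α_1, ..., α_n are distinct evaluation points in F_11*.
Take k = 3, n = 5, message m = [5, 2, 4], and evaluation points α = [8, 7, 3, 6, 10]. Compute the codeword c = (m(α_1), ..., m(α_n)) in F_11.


c = [2, 6, 3, 7, 7]

Message polynomial: m(x) = 5 + 2·x + 4·x^2 (mod 11).
For each evaluation point α_i, compute m(α_i) mod 11:
  α_1 = 8: Horner steps 4 → 1 → 2, so m(8) = 2.
  α_2 = 7: Horner steps 4 → 8 → 6, so m(7) = 6.
  α_3 = 3: Horner steps 4 → 3 → 3, so m(3) = 3.
  α_4 = 6: Horner steps 4 → 4 → 7, so m(6) = 7.
  α_5 = 10: Horner steps 4 → 9 → 7, so m(10) = 7.
Codeword c = [2, 6, 3, 7, 7] ∈ F_11^5.
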